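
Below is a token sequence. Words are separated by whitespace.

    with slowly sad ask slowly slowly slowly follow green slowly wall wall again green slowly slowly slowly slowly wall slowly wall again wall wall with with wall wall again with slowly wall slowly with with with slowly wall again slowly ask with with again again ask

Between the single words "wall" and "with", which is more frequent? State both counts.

"wall" (10 vs 9)

"wall": 10 occurrences
"with": 9 occurrences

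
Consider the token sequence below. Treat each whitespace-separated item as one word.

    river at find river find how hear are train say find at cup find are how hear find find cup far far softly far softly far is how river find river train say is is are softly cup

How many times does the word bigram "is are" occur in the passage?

1

Scanning the 37 overlapping bigram windows for "is are":
  position 35–36: is are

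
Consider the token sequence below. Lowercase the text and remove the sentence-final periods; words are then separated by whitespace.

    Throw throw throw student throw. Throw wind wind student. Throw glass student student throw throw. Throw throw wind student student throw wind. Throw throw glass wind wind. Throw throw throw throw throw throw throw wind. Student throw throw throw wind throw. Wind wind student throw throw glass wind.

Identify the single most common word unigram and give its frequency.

Unigram frequencies (highest first):
  throw: 26
  wind: 11
  student: 8
  glass: 3

"throw", 26 times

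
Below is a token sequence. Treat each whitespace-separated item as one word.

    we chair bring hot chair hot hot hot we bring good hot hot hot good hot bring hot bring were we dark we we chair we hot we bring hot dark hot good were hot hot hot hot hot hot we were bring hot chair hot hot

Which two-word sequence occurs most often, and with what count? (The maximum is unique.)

Bigram frequencies (highest first):
  hot hot: 10
  bring hot: 4
  hot we: 3
  we chair: 2
  hot chair: 2
  chair hot: 2
  … (19 more, each ≤ 2)

"hot hot", 10 times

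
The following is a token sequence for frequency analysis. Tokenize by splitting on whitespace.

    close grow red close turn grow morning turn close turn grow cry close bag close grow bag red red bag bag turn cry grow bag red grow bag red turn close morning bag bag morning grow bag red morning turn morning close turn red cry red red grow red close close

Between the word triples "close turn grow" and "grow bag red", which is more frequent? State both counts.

"grow bag red" (4 vs 2)

"close turn grow": 2 occurrences
"grow bag red": 4 occurrences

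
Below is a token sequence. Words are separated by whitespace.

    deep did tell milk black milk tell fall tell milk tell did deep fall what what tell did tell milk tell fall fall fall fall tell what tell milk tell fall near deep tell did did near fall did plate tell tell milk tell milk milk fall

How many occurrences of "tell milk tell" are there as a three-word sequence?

4

Scanning the 45 overlapping trigram windows for "tell milk tell":
  position 9–11: tell milk tell
  position 19–21: tell milk tell
  position 28–30: tell milk tell
  position 42–44: tell milk tell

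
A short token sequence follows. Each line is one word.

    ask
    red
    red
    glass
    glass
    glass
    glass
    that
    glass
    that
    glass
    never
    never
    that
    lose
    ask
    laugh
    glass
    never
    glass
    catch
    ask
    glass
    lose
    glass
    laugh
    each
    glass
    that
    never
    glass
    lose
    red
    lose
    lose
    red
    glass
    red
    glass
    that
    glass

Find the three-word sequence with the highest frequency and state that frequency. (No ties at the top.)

Trigram frequencies (highest first):
  glass that glass: 3
  glass glass glass: 2
  ask red red: 1
  red red glass: 1
  red glass glass: 1
  glass glass that: 1
  … (30 more, each ≤ 1)

"glass that glass", 3 times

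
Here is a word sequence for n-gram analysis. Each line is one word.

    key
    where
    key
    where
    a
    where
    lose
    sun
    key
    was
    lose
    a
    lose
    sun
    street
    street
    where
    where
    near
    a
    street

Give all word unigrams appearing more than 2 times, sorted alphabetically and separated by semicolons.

Unigram counts meeting the condition (more than 2 times):
  a: 3
  key: 3
  lose: 3
  street: 3
  where: 5

a; key; lose; street; where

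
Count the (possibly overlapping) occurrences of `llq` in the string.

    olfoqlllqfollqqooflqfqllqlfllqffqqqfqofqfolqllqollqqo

6

Sliding a length-3 window over the 53 characters (51 positions):
  position 7–9: llq
  position 12–14: llq
  position 23–25: llq
  position 28–30: llq
  position 45–47: llq
  position 49–51: llq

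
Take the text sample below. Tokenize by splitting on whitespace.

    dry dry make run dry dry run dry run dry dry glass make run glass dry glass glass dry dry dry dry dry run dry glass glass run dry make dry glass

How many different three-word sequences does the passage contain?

23

32 tokens → 30 trigram windows in total.
Repeated trigrams (each contributes count−1 duplicates):
  dry dry dry: 3
  dry run dry: 3
  dry dry run: 2
  dry glass glass: 2
  run dry dry: 2
7 duplicate windows → 30 − 7 = 23 distinct.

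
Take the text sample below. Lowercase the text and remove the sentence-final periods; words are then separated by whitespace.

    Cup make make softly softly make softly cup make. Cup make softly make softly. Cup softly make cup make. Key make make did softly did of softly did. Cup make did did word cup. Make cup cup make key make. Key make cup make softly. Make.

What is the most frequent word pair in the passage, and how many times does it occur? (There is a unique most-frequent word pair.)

Bigram frequencies (highest first):
  cup make: 8
  make softly: 5
  softly make: 4
  make cup: 4
  make key: 3
  key make: 3
  … (14 more, each ≤ 2)

"cup make", 8 times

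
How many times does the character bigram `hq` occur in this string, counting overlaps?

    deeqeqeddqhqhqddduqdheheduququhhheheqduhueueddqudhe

Sliding a length-2 window over the 51 characters (50 positions):
  position 11–12: hq
  position 13–14: hq

2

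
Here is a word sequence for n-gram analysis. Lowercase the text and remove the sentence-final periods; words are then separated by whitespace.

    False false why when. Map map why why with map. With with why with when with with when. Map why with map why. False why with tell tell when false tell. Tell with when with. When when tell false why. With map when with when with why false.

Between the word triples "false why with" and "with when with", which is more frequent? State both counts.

"with when with" (3 vs 2)

"false why with": 2 occurrences
"with when with": 3 occurrences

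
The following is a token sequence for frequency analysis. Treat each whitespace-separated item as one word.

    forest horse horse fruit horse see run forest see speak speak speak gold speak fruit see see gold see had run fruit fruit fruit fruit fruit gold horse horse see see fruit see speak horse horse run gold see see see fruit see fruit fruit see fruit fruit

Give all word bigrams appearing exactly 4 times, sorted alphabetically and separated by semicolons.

Bigram counts meeting the condition (exactly 4 times):
  fruit see: 4
  see fruit: 4
  see see: 4

fruit see; see fruit; see see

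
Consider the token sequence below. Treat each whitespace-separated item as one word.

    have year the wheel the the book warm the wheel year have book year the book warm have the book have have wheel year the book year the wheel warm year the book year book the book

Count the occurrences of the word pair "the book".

Scanning the 36 overlapping bigram windows for "the book":
  position 6–7: the book
  position 15–16: the book
  position 19–20: the book
  position 25–26: the book
  position 32–33: the book
  position 36–37: the book

6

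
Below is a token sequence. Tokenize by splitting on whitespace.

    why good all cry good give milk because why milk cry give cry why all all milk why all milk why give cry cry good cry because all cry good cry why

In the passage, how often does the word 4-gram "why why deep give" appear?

0

Scanning the 29 overlapping 4-gram windows for "why why deep give":
  (none found)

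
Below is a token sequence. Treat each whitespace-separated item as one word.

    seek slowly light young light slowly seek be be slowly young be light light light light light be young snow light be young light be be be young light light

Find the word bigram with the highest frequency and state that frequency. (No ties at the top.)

"light light", 5 times

Bigram frequencies (highest first):
  light light: 5
  young light: 3
  be be: 3
  light be: 3
  be young: 3
  seek slowly: 1
  … (11 more, each ≤ 1)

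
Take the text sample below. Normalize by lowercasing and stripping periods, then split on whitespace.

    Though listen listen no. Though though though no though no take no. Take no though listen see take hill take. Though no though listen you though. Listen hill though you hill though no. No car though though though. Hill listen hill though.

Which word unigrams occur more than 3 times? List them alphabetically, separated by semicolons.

Unigram counts meeting the condition (more than 3 times):
  hill: 5
  listen: 6
  no: 8
  take: 4
  though: 15

hill; listen; no; take; though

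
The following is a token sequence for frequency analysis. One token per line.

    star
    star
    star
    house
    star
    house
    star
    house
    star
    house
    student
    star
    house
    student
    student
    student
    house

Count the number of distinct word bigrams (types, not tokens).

7

17 tokens → 16 bigram windows in total.
Repeated bigrams (each contributes count−1 duplicates):
  star house: 5
  house star: 3
  house student: 2
  star star: 2
  student student: 2
9 duplicate windows → 16 − 9 = 7 distinct.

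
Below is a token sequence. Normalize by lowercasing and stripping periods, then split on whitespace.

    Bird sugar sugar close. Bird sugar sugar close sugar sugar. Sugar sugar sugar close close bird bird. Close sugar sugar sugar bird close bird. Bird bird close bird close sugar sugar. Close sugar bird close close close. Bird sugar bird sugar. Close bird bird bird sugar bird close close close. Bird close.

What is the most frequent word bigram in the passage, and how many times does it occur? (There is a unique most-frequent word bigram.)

"sugar sugar", 9 times

Bigram frequencies (highest first):
  sugar sugar: 9
  close bird: 7
  bird close: 7
  bird sugar: 5
  sugar close: 5
  close close: 5
  … (3 more, each ≤ 5)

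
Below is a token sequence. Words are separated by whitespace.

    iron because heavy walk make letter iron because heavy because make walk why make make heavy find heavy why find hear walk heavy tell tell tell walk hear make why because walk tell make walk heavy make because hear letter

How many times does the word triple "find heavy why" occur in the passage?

1

Scanning the 38 overlapping trigram windows for "find heavy why":
  position 17–19: find heavy why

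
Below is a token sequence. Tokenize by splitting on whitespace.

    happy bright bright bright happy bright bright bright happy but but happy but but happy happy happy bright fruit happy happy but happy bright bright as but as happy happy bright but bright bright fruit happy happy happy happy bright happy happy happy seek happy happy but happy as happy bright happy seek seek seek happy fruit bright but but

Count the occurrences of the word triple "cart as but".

0

Scanning the 58 overlapping trigram windows for "cart as but":
  (none found)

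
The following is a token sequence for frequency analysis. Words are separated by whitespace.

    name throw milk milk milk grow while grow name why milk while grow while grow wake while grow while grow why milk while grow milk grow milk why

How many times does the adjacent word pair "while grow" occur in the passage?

Scanning the 27 overlapping bigram windows for "while grow":
  position 7–8: while grow
  position 12–13: while grow
  position 14–15: while grow
  position 17–18: while grow
  position 19–20: while grow
  position 23–24: while grow

6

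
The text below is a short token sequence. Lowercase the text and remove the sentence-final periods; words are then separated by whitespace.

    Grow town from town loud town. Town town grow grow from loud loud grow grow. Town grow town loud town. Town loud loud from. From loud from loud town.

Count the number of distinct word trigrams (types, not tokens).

25

29 tokens → 27 trigram windows in total.
Repeated trigrams (each contributes count−1 duplicates):
  loud town town: 2
  town loud town: 2
2 duplicate windows → 27 − 2 = 25 distinct.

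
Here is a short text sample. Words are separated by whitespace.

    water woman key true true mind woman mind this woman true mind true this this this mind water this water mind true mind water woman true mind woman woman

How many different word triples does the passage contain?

25

29 tokens → 27 trigram windows in total.
Repeated trigrams (each contributes count−1 duplicates):
  true mind woman: 2
  woman true mind: 2
2 duplicate windows → 27 − 2 = 25 distinct.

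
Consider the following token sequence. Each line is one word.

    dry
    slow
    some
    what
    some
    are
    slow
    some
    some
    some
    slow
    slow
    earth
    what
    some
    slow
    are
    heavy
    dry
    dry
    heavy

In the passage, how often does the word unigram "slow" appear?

5

Scanning the 21 tokens for "slow":
  position 2: slow
  position 7: slow
  position 11: slow
  position 12: slow
  position 16: slow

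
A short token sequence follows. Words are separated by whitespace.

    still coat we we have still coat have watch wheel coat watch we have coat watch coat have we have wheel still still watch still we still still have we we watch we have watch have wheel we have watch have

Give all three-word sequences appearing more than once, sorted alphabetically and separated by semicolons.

Trigram counts meeting the condition (more than once):
  have watch have: 2
  watch we have: 2
  we have watch: 2

have watch have; watch we have; we have watch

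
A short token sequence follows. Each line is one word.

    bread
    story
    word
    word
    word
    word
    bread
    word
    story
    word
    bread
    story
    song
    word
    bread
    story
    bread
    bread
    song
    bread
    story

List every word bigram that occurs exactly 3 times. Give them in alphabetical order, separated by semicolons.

Bigram counts meeting the condition (exactly 3 times):
  word bread: 3
  word word: 3

word bread; word word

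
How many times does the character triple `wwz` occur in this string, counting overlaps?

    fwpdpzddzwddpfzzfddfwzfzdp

0

Sliding a length-3 window over the 26 characters (24 positions):
  (no match at any position)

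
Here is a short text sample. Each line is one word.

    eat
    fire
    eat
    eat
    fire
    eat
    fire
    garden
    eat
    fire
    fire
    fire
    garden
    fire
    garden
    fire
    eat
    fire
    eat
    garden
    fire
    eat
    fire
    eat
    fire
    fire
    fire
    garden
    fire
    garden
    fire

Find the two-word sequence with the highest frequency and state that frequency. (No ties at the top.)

"eat fire", 7 times

Bigram frequencies (highest first):
  eat fire: 7
  fire eat: 6
  fire garden: 5
  garden fire: 5
  fire fire: 4
  eat eat: 1
  … (2 more, each ≤ 1)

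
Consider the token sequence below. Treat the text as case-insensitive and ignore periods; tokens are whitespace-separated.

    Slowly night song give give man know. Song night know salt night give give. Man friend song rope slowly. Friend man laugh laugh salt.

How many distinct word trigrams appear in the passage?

21

24 tokens → 22 trigram windows in total.
Repeated trigrams (each contributes count−1 duplicates):
  give give man: 2
1 duplicate windows → 22 − 1 = 21 distinct.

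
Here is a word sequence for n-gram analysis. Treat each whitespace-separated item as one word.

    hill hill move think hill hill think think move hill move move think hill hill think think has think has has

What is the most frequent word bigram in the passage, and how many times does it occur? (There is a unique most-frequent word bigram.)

Bigram frequencies (highest first):
  hill hill: 3
  hill move: 2
  move think: 2
  think hill: 2
  hill think: 2
  think think: 2
  … (6 more, each ≤ 2)

"hill hill", 3 times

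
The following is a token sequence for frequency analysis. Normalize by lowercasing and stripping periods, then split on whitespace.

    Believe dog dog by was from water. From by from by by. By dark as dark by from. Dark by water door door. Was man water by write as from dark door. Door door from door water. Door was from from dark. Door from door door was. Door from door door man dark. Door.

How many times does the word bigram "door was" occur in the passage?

3

Scanning the 53 overlapping bigram windows for "door was":
  position 23–24: door was
  position 38–39: door was
  position 46–47: door was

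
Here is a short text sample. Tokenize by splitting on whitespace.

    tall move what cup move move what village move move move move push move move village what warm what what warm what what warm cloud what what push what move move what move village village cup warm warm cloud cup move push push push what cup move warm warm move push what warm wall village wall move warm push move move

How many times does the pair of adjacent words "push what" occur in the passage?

Scanning the 60 overlapping bigram windows for "push what":
  position 28–29: push what
  position 44–45: push what
  position 51–52: push what

3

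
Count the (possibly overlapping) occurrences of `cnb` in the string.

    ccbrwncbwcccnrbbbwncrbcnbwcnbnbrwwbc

2

Sliding a length-3 window over the 36 characters (34 positions):
  position 23–25: cnb
  position 27–29: cnb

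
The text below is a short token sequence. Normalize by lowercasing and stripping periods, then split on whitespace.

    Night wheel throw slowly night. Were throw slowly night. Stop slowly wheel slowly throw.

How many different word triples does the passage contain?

11

14 tokens → 12 trigram windows in total.
Repeated trigrams (each contributes count−1 duplicates):
  throw slowly night: 2
1 duplicate windows → 12 − 1 = 11 distinct.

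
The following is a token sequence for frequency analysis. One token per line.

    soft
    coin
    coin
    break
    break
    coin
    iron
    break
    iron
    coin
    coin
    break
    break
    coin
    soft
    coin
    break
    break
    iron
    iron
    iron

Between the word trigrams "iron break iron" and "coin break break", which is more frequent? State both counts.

"iron break iron": 1 occurrence
"coin break break": 3 occurrences

"coin break break" (3 vs 1)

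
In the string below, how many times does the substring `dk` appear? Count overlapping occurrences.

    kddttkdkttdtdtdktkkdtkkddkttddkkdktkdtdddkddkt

7

Sliding a length-2 window over the 46 characters (45 positions):
  position 7–8: dk
  position 15–16: dk
  position 25–26: dk
  position 30–31: dk
  position 33–34: dk
  position 41–42: dk
  position 44–45: dk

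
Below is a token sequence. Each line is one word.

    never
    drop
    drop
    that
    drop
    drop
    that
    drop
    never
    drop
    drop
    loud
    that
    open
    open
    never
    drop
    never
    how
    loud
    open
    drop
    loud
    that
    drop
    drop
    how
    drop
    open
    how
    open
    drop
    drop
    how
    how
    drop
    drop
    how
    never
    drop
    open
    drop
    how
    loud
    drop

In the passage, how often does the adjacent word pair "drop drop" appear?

Scanning the 44 overlapping bigram windows for "drop drop":
  position 2–3: drop drop
  position 5–6: drop drop
  position 10–11: drop drop
  position 25–26: drop drop
  position 32–33: drop drop
  position 36–37: drop drop

6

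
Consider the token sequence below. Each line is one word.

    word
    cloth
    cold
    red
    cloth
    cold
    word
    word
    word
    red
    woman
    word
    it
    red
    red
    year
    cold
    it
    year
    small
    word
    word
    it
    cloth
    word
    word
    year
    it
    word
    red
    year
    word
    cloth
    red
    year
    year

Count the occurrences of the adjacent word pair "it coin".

0

Scanning the 35 overlapping bigram windows for "it coin":
  (none found)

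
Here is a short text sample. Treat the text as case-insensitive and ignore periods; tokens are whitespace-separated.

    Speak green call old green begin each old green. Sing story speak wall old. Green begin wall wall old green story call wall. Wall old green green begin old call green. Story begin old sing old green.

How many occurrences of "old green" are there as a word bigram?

6

Scanning the 36 overlapping bigram windows for "old green":
  position 4–5: old green
  position 8–9: old green
  position 14–15: old green
  position 19–20: old green
  position 25–26: old green
  position 36–37: old green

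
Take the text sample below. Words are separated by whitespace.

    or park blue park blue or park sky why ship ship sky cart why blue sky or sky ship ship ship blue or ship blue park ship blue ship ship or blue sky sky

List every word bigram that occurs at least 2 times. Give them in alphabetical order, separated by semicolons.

Bigram counts meeting the condition (at least 2 times):
  blue or: 2
  blue park: 2
  blue sky: 2
  or park: 2
  park blue: 2
  ship blue: 3
  ship ship: 4

blue or; blue park; blue sky; or park; park blue; ship blue; ship ship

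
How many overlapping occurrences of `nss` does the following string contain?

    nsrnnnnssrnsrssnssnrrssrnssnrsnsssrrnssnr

Sliding a length-3 window over the 41 characters (39 positions):
  position 7–9: nss
  position 16–18: nss
  position 25–27: nss
  position 31–33: nss
  position 37–39: nss

5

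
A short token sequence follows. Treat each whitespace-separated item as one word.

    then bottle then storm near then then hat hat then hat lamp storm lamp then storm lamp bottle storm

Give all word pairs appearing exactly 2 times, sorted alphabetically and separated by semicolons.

Bigram counts meeting the condition (exactly 2 times):
  storm lamp: 2
  then hat: 2
  then storm: 2

storm lamp; then hat; then storm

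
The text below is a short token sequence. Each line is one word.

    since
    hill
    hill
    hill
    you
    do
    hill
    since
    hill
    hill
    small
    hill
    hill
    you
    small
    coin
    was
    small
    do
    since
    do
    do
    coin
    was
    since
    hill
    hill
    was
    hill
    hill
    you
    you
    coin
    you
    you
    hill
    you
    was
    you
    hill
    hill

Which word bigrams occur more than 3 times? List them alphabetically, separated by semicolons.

hill hill; hill you

Bigram counts meeting the condition (more than 3 times):
  hill hill: 7
  hill you: 4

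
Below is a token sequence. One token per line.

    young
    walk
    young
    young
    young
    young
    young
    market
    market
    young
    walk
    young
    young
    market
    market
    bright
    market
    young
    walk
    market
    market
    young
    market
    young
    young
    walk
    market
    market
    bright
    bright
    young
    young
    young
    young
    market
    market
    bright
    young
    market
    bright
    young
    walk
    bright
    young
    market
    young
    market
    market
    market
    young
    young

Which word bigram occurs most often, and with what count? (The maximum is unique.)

Bigram frequencies (highest first):
  young young: 10
  young market: 7
  market market: 7
  market young: 6
  young walk: 5
  market bright: 4
  … (6 more, each ≤ 4)

"young young", 10 times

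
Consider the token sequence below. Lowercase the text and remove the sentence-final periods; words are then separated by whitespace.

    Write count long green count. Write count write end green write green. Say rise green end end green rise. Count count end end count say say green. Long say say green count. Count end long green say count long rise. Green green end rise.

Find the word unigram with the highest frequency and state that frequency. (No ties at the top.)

Unigram frequencies (highest first):
  green: 10
  count: 9
  end: 7
  say: 6
  write: 4
  long: 4
  … (1 more, each ≤ 4)

"green", 10 times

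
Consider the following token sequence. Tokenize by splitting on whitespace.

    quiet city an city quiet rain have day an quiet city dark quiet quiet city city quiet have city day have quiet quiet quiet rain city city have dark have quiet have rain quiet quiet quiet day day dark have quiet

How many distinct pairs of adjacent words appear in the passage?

41 tokens → 40 bigram windows in total.
Repeated bigrams (each contributes count−1 duplicates):
  quiet quiet: 5
  have quiet: 3
  quiet city: 3
  city city: 2
  city quiet: 2
  dark have: 2
  quiet have: 2
  quiet rain: 2
13 duplicate windows → 40 − 13 = 27 distinct.

27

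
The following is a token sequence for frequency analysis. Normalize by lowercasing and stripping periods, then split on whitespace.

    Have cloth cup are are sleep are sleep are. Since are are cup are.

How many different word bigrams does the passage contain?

9

14 tokens → 13 bigram windows in total.
Repeated bigrams (each contributes count−1 duplicates):
  are are: 2
  are sleep: 2
  cup are: 2
  sleep are: 2
4 duplicate windows → 13 − 4 = 9 distinct.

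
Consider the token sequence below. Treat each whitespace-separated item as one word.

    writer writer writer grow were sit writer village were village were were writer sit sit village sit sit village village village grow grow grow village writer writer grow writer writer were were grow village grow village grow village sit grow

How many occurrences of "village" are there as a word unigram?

10

Scanning the 40 tokens for "village":
  position 8: village
  position 10: village
  position 16: village
  position 19: village
  position 20: village
  position 21: village
  position 25: village
  position 34: village
  position 36: village
  position 38: village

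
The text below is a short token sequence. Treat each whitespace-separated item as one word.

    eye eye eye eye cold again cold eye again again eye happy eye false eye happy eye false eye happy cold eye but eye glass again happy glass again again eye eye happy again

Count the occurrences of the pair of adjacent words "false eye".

Scanning the 33 overlapping bigram windows for "false eye":
  position 14–15: false eye
  position 18–19: false eye

2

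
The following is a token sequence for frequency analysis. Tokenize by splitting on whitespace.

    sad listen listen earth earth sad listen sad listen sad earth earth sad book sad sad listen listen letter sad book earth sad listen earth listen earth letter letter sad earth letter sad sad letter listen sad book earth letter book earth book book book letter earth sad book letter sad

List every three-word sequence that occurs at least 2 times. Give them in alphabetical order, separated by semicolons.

Trigram counts meeting the condition (at least 2 times):
  earth earth sad: 2
  earth sad book: 2
  earth sad listen: 2
  sad book earth: 2
  sad listen listen: 2
  sad listen sad: 2

earth earth sad; earth sad book; earth sad listen; sad book earth; sad listen listen; sad listen sad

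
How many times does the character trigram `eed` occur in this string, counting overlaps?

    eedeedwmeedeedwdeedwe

Sliding a length-3 window over the 21 characters (19 positions):
  position 1–3: eed
  position 4–6: eed
  position 9–11: eed
  position 12–14: eed
  position 17–19: eed

5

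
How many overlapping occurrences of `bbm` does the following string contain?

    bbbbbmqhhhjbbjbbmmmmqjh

Sliding a length-3 window over the 23 characters (21 positions):
  position 4–6: bbm
  position 15–17: bbm

2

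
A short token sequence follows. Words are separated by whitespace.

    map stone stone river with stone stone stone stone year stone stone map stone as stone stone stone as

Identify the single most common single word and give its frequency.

Unigram frequencies (highest first):
  stone: 12
  map: 2
  as: 2
  river: 1
  with: 1
  year: 1

"stone", 12 times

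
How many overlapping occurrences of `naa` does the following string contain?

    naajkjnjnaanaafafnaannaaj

Sliding a length-3 window over the 25 characters (23 positions):
  position 1–3: naa
  position 9–11: naa
  position 12–14: naa
  position 18–20: naa
  position 22–24: naa

5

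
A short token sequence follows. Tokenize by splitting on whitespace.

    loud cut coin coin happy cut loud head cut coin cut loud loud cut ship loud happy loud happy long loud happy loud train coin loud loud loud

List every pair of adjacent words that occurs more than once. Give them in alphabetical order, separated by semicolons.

cut coin; cut loud; happy loud; loud cut; loud happy; loud loud

Bigram counts meeting the condition (more than once):
  cut coin: 2
  cut loud: 2
  happy loud: 2
  loud cut: 2
  loud happy: 3
  loud loud: 3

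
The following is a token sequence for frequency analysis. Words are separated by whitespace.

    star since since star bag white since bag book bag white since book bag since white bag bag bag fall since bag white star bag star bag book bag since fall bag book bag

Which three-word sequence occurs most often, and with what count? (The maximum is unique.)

"bag book bag", 3 times

Trigram frequencies (highest first):
  bag book bag: 3
  bag white since: 2
  book bag since: 2
  star since since: 1
  since since star: 1
  since star bag: 1
  … (22 more, each ≤ 1)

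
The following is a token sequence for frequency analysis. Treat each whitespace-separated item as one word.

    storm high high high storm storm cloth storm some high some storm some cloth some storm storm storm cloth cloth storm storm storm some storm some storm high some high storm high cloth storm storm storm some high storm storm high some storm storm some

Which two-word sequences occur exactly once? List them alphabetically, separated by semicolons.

cloth cloth; cloth some; high cloth; some cloth

Bigram counts meeting the condition (exactly once):
  cloth cloth: 1
  cloth some: 1
  high cloth: 1
  some cloth: 1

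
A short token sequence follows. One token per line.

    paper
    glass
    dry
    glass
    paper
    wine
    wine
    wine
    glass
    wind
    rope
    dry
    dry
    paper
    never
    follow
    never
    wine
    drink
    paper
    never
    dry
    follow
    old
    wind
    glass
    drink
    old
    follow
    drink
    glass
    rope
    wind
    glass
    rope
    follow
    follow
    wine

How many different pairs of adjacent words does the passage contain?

38 tokens → 37 bigram windows in total.
Repeated bigrams (each contributes count−1 duplicates):
  glass rope: 2
  paper never: 2
  wind glass: 2
  wine wine: 2
4 duplicate windows → 37 − 4 = 33 distinct.

33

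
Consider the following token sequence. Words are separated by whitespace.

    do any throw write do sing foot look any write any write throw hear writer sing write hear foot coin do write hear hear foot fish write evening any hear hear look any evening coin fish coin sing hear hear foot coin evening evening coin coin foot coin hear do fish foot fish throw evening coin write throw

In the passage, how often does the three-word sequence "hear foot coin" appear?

Scanning the 56 overlapping trigram windows for "hear foot coin":
  position 18–20: hear foot coin
  position 40–42: hear foot coin

2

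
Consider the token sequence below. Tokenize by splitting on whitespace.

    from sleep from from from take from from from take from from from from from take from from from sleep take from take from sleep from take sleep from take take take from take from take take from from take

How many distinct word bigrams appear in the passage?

8

40 tokens → 39 bigram windows in total.
Repeated bigrams (each contributes count−1 duplicates):
  from from: 11
  from take: 9
  take from: 8
  from sleep: 3
  sleep from: 3
  take take: 3
31 duplicate windows → 39 − 31 = 8 distinct.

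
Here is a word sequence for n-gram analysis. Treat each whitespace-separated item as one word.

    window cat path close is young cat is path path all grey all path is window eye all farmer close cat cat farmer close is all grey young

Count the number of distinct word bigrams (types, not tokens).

24

28 tokens → 27 bigram windows in total.
Repeated bigrams (each contributes count−1 duplicates):
  all grey: 2
  close is: 2
  farmer close: 2
3 duplicate windows → 27 − 3 = 24 distinct.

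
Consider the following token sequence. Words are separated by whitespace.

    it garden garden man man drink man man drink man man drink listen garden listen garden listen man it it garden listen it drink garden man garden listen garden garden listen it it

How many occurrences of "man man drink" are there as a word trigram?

3

Scanning the 31 overlapping trigram windows for "man man drink":
  position 4–6: man man drink
  position 7–9: man man drink
  position 10–12: man man drink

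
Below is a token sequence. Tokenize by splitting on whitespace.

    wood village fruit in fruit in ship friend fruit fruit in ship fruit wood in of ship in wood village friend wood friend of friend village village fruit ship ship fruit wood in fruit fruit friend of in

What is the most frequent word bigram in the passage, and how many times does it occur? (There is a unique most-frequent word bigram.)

"fruit in", 3 times

Bigram frequencies (highest first):
  fruit in: 3
  wood village: 2
  village fruit: 2
  in fruit: 2
  in ship: 2
  fruit fruit: 2
  … (20 more, each ≤ 2)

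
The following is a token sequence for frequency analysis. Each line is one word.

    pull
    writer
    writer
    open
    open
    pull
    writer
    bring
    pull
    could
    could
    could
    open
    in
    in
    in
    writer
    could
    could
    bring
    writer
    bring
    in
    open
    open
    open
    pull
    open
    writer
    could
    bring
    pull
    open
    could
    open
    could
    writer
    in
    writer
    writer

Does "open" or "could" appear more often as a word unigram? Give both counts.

"open": 9 occurrences
"could": 8 occurrences

"open" (9 vs 8)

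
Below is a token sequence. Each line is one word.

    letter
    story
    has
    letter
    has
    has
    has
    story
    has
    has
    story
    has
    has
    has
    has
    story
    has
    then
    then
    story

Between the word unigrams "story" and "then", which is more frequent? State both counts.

"story" (5 vs 2)

"story": 5 occurrences
"then": 2 occurrences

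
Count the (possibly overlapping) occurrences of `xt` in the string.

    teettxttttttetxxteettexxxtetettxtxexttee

Sliding a length-2 window over the 40 characters (39 positions):
  position 6–7: xt
  position 16–17: xt
  position 25–26: xt
  position 32–33: xt
  position 36–37: xt

5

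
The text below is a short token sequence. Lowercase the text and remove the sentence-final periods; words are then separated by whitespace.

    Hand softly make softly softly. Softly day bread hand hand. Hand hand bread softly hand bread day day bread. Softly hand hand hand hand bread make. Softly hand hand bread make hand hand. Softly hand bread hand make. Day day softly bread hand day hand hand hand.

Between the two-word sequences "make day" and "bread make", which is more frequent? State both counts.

"make day": 1 occurrence
"bread make": 2 occurrences

"bread make" (2 vs 1)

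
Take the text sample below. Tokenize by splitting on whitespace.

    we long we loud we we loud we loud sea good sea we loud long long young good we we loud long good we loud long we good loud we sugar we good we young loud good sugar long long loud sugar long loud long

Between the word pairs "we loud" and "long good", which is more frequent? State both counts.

"we loud": 6 occurrences
"long good": 1 occurrence

"we loud" (6 vs 1)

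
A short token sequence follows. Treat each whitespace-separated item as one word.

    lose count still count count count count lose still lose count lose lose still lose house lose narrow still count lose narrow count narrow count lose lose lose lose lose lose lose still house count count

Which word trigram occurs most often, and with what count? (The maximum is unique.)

Trigram frequencies (highest first):
  lose lose lose: 5
  count count count: 2
  lose still lose: 2
  count lose lose: 2
  lose lose still: 2
  lose count still: 1
  … (20 more, each ≤ 1)

"lose lose lose", 5 times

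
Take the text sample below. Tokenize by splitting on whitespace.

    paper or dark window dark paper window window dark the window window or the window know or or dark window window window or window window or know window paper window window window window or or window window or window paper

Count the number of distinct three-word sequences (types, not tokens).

40 tokens → 38 trigram windows in total.
Repeated trigrams (each contributes count−1 duplicates):
  window window or: 5
  window window window: 3
  or dark window: 2
  or window window: 2
  paper window window: 2
  window or window: 2
10 duplicate windows → 38 − 10 = 28 distinct.

28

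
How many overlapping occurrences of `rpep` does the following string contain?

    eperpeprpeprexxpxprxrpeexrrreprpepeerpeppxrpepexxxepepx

5

Sliding a length-4 window over the 55 characters (52 positions):
  position 4–7: rpep
  position 8–11: rpep
  position 31–34: rpep
  position 37–40: rpep
  position 43–46: rpep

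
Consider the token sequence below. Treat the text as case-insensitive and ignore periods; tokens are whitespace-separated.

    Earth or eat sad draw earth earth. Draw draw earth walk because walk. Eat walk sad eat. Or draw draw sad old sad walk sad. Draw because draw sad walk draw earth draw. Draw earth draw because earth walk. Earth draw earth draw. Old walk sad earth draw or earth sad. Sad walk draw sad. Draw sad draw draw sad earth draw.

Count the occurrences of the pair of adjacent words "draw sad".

5

Scanning the 61 overlapping bigram windows for "draw sad":
  position 20–21: draw sad
  position 28–29: draw sad
  position 54–55: draw sad
  position 56–57: draw sad
  position 59–60: draw sad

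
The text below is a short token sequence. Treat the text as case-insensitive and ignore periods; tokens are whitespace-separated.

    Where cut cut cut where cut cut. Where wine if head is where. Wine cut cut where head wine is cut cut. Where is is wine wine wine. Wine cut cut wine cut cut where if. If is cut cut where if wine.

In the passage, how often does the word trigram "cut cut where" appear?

Scanning the 41 overlapping trigram windows for "cut cut where":
  position 3–5: cut cut where
  position 6–8: cut cut where
  position 15–17: cut cut where
  position 21–23: cut cut where
  position 33–35: cut cut where
  position 39–41: cut cut where

6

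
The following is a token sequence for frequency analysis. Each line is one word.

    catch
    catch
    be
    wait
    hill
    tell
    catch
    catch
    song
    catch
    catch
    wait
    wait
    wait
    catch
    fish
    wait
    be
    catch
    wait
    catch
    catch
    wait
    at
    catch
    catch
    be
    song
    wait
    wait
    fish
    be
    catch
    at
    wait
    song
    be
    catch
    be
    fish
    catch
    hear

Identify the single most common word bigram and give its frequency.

Bigram frequencies (highest first):
  catch catch: 5
  catch be: 3
  catch wait: 3
  wait wait: 3
  be catch: 3
  wait catch: 2
  … (22 more, each ≤ 1)

"catch catch", 5 times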